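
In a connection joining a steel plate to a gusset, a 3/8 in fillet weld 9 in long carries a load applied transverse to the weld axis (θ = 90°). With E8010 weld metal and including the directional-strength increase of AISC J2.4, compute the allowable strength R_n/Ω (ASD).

R_n/Ω ≈ 85.9 kip

E80XX → F_EXX = 80 ksi.
t_e = 0.707 × 0.375 = 0.2651 in; A_we = 0.2651 × 9 = 2.386 in².
Directional factor: 1.0 + 0.5 sin^1.5(90°) = 1.5.
F_nw = 0.6 × 80 × 1.5 = 72 ksi.
R_n/Ω = (72 × 2.386) / 2.0 = 85.9 kip.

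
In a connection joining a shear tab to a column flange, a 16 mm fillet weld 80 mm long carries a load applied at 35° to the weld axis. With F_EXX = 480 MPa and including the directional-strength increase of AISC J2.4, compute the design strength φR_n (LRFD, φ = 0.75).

φR_n ≈ 238 kN

t_e = 0.707 × 16 = 11.31 mm; A_we = 11.31 × 80 = 905 mm².
Directional factor: 1.0 + 0.5 sin^1.5(35°) = 1.217.
F_nw = 0.6 × 480 × 1.217 = 350.6 MPa.
φR_n = 0.75 × 350.6 × 905 × 10⁻³ = 237.9 kN.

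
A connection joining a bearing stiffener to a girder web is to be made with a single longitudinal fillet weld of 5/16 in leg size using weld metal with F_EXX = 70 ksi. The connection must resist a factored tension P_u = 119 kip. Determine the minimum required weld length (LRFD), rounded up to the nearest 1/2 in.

Throat t_e = 0.707 × 0.3125 = 0.2209 in.
φr_n = 0.75 × 0.6 × 70 × 0.2209 = 6.96 kip/in.
L_req = P_u / φr_n = 119 / 6.96 = 17.1 in total.
Round up → use L = 17.5 in.

L = 17.5 in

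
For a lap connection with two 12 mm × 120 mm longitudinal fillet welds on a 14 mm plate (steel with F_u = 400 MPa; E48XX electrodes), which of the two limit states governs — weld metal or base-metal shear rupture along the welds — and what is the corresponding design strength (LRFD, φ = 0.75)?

φR_n ≈ 440 kN (weld metal governs)

E48XX → F_EXX = 480 MPa.
t_e = 0.707 × 12 = 8.484 mm; L = 240 mm.
Weld metal: φR_n = 0.75 × 0.6 × 480 × 8.484 × 240 × 10⁻³ = 439.8 kN.
Base metal (shear rupture): φR_n = 0.75 × 0.6 × 400 × 14 × 240 × 10⁻³ = 604.8 kN.
Governing: weld metal.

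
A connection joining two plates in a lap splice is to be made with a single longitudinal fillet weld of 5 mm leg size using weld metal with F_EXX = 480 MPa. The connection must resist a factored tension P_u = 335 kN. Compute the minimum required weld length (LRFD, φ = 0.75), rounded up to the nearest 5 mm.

L = 440 mm

Throat t_e = 0.707 × 5 = 3.535 mm.
φr_n = 0.75 × 0.6 × 480 × 3.535 × 10⁻³ = 0.7636 kN/mm.
L_req = P_u / φr_n = 335 / 0.7636 = 438.7 mm total.
Round up → use L = 440 mm.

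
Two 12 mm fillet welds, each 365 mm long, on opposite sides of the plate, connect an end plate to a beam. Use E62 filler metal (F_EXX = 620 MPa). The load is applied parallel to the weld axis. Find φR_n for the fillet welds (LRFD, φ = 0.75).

φR_n ≈ 1730 kN

Effective throat t_e = 0.707 × 12 = 8.484 mm.
Total length L = 730 mm; A_we = 8.484 × 730 = 6193 mm².
F_nw = 0.6 F_EXX = 0.6 × 620 = 372 MPa.
φR_n = 0.75 × 372 × 6193 × 10⁻³ = 1728 kN.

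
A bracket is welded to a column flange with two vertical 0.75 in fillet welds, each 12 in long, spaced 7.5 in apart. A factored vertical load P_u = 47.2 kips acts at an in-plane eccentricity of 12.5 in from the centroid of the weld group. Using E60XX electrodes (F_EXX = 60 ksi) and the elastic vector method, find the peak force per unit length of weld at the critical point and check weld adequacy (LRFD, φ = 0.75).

f_max ≈ 7.89 kip/in; adequate

Total weld length L_w = 24 in. Treat welds as unit-width lines.
Polar moment about centroid: J = 2[d³/12 + d(b/2)²] = 2[12³/12 + 12×3.75²] = 625.5 in³.
Direct shear f_v = P/L_w = 47.2 / 24 = 1.967 kip/in (vertical).
Torsion M = P·e = 47.2 × 12.5 = 590 kip·in.
Critical point at (x, y) = (3.75, 6) from centroid. f_tx = M·y/J = 5.659 kip/in; f_ty = M·x/J = 3.537 kip/in.
Resultant f_max = √[f_tx² + (f_v + f_ty)²] = √[5.659² + (1.967 + 3.537)²] = 7.894 kip/in.
Capacity per unit length: φr_n = 0.75 × 0.6 × 60 × (0.707 × 0.75) = 14.32 kip/in.
7.894 ≤ 14.32 → adequate.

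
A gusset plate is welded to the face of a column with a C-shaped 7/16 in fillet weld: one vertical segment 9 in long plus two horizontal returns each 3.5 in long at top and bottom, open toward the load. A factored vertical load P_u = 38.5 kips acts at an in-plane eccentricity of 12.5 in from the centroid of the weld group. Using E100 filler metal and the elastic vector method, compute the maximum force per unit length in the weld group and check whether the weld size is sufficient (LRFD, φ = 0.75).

f_max ≈ 12.8 kip/in; adequate

E100XX → F_EXX = 100 ksi.
Total weld length L_w = 16 in. Treat welds as unit-width lines.
Centroid: x̄ = 2×3.5×1.75 / 16 = 0.7656 in from the vertical weld.
Polar moment about centroid: J = I_x + I_y = [9³/12 + 2×3.5×4.5²] + [9×0.7656² + 2(3.5³/12 + 3.5×0.9844²)] = 221.7 in³.
Direct shear f_v = P/L_w = 38.5 / 16 = 2.406 kip/in (vertical).
Torsion M = P·e = 38.5 × 12.5 = 481.25 kip·in.
Critical point at (x, y) = (2.734, 4.5) from centroid. f_tx = M·y/J = 9.768 kip/in; f_ty = M·x/J = 5.935 kip/in.
Resultant f_max = √[f_tx² + (f_v + f_ty)²] = √[9.768² + (2.406 + 5.935)²] = 12.85 kip/in.
Capacity per unit length: φr_n = 0.75 × 0.6 × 100 × (0.707 × 0.4375) = 13.92 kip/in.
12.85 ≤ 13.92 → adequate.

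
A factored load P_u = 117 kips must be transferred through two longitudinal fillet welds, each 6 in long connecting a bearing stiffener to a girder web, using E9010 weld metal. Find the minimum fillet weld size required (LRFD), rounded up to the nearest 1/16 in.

E90XX → F_EXX = 90 ksi.
Total weld length L = 12 in.
Required throat t_e = P_u / (φ × 0.6 F_EXX × L) = 117 / (0.75 × 0.6 × 90 × 12) = 0.2407 in.
Required leg w = t_e / 0.707 = 0.3405 in → use 3/8 in.

w = 3/8 in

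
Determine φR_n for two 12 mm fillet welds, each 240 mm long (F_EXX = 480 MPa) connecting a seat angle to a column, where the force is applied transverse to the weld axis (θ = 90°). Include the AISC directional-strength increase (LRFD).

t_e = 0.707 × 12 = 8.484 mm; A_we = 8.484 × 480 = 4072 mm².
Directional factor: 1.0 + 0.5 sin^1.5(90°) = 1.5.
F_nw = 0.6 × 480 × 1.5 = 432 MPa.
φR_n = 0.75 × 432 × 4072 × 10⁻³ = 1319 kN.

φR_n ≈ 1320 kN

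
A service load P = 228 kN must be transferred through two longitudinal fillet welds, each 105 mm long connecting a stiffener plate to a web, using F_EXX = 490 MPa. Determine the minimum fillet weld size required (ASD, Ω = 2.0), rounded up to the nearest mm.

w = 11 mm

Total weld length L = 210 mm.
Required throat t_e = P × Ω / (0.6 F_EXX × L) = 228 × 2.0 / (0.6 × 490 × 210 × 10⁻³) = 7.386 mm.
Required leg w = t_e / 0.707 = 10.45 mm → use 11 mm.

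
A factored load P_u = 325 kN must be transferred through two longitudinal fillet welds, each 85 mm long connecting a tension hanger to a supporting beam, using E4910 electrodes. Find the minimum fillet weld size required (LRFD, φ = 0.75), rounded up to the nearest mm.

w = 13 mm

E49XX → F_EXX = 490 MPa.
Total weld length L = 170 mm.
Required throat t_e = P_u / (φ × 0.6 F_EXX × L) = 325 / (0.75 × 0.6 × 490 × 170 × 10⁻³) = 8.67 mm.
Required leg w = t_e / 0.707 = 12.26 mm → use 13 mm.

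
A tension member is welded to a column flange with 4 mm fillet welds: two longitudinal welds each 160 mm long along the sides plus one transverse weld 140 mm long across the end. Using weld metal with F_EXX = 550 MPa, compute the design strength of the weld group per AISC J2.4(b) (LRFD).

φR_n ≈ 337 kN

t_e = 0.707 × 4 = 2.828 mm.
R_nwl = 0.6 × 550 × 2.828 × 320 × 10⁻³ = 298.6 kN (longitudinal, 2 welds).
R_nwt = 0.6 × 550 × 2.828 × 140 × 10⁻³ = 130.7 kN (transverse, base value).
(i) R_nwl + R_nwt = 429.3 kN; (ii) 0.85 R_nwl + 1.5 R_nwt = 449.8 kN.
R_n = max = 449.8 kN [governs: (ii)]; φR_n = 337.4 kN.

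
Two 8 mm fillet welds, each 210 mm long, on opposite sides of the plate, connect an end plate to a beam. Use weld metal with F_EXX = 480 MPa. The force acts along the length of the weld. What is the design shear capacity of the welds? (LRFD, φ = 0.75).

Effective throat t_e = 0.707 × 8 = 5.656 mm.
Total length L = 420 mm; A_we = 5.656 × 420 = 2376 mm².
F_nw = 0.6 F_EXX = 0.6 × 480 = 288 MPa.
φR_n = 0.75 × 288 × 2376 × 10⁻³ = 513.1 kN.

φR_n ≈ 513 kN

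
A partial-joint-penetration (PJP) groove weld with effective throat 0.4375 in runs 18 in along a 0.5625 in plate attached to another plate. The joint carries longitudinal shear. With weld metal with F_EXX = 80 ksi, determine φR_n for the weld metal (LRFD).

φR_n ≈ 284 kips

Effective throat (given) t_e = 0.4375 in.
A_we = 0.4375 × 18 = 7.875 in².
F_nw = 0.6 F_EXX = 48 ksi.
φR_n = 0.75 × 48 × 7.875 = 283.5 kips.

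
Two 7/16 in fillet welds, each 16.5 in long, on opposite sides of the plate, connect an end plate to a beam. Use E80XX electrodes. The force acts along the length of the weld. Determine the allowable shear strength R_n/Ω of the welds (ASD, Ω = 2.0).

E80XX → F_EXX = 80 ksi.
Effective throat t_e = 0.707 × 0.4375 = 0.3093 in.
Total length L = 33 in; A_we = 0.3093 × 33 = 10.21 in².
F_nw = 0.6 F_EXX = 0.6 × 80 = 48 ksi.
R_n = 48 × 10.21 = 490 kip; R_n/Ω = 490/2.0 = 245 kip.

R_n/Ω ≈ 245 kip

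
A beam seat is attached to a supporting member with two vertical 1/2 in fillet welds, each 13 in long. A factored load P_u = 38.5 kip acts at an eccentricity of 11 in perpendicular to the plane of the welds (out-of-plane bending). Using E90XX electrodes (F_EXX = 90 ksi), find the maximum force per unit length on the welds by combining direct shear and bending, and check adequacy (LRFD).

f_max ≈ 7.66 kip/in; adequate

L_w = 2 × 13 = 26 in; section modulus (unit throat) S = 2 × L²/6 = 56.33 in².
Direct shear f_v = P/L_w = 38.5/26 = 1.481 kip/in.
Moment M = P × e = 38.5 × 11 = 423.5 kip·in; bending f_b = M/S = 7.518 kip/in.
f_max = √(f_v² + f_b²) = √(1.481² + 7.518²) = 7.662 kip/in.
φr_n = 0.75 × 0.6 × 90 × (0.707 × 0.5) = 14.32 kip/in → adequate.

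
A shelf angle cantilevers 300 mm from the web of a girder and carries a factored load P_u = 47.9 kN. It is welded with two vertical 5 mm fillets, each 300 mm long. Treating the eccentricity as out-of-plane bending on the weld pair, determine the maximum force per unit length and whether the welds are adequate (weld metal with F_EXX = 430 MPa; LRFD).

L_w = 2 × 300 = 600 mm; section modulus (unit throat) S = 2 × L²/6 = 30000 mm².
Direct shear f_v = P/L_w = 47.9×10³/600 = 79.83 N/mm.
Moment M = P × e = 47.9×10³ × 300 = 14370000 N·mm; bending f_b = M/S = 479 N/mm.
f_max = √(f_v² + f_b²) = √(79.83² + 479²) = 485.6 N/mm.
φr_n = 0.75 × 0.6 × 430 × (0.707 × 5) = 684 N/mm → adequate.

f_max ≈ 486 N/mm; adequate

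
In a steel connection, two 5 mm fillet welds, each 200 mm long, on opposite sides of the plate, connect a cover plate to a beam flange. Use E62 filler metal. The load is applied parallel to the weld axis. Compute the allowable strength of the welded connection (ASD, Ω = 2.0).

E62XX → F_EXX = 620 MPa.
Effective throat t_e = 0.707 × 5 = 3.535 mm.
Total length L = 400 mm; A_we = 3.535 × 400 = 1414 mm².
F_nw = 0.6 F_EXX = 0.6 × 620 = 372 MPa.
R_n = 372 × 1414 × 10⁻³ = 526 kN; R_n/Ω = 526/2.0 = 263 kN.

R_n/Ω ≈ 263 kN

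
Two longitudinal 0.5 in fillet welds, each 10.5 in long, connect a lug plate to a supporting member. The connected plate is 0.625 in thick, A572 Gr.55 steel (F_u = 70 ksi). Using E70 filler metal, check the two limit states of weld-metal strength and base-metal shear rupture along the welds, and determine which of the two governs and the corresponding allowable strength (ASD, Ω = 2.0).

E70XX → F_EXX = 70 ksi.
t_e = 0.707 × 0.5 = 0.3535 in; L = 21 in.
Weld metal: R_n/Ω = (1/2.0) × 0.6 × 70 × 0.3535 × 21 = 155.9 kips.
Base metal (shear rupture): R_n/Ω = (1/2.0) × 0.6 × 70 × 0.625 × 21 = 275.6 kips.
Governing: weld metal.

R_n/Ω ≈ 156 kips (weld metal governs)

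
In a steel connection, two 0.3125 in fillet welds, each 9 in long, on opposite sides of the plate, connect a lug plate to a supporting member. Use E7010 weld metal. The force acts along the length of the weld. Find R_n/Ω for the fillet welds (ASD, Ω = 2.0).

R_n/Ω ≈ 83.5 kip

E70XX → F_EXX = 70 ksi.
Effective throat t_e = 0.707 × 0.3125 = 0.2209 in.
Total length L = 18 in; A_we = 0.2209 × 18 = 3.977 in².
F_nw = 0.6 F_EXX = 0.6 × 70 = 42 ksi.
R_n = 42 × 3.977 = 167 kip; R_n/Ω = 167/2.0 = 83.51 kip.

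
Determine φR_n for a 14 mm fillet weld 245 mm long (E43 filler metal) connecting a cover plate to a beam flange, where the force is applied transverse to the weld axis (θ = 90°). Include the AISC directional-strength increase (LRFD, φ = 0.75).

φR_n ≈ 704 kN

E43XX → F_EXX = 430 MPa.
t_e = 0.707 × 14 = 9.898 mm; A_we = 9.898 × 245 = 2425 mm².
Directional factor: 1.0 + 0.5 sin^1.5(90°) = 1.5.
F_nw = 0.6 × 430 × 1.5 = 387 MPa.
φR_n = 0.75 × 387 × 2425 × 10⁻³ = 703.9 kN.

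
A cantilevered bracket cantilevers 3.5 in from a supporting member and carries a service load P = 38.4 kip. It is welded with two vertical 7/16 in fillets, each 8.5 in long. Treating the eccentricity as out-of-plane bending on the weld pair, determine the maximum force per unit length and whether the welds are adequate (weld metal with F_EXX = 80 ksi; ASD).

L_w = 2 × 8.5 = 17 in; section modulus (unit throat) S = 2 × L²/6 = 24.08 in².
Direct shear f_v = P/L_w = 38.4/17 = 2.259 kip/in.
Moment M = P × e = 38.4 × 3.5 = 134.4 kip·in; bending f_b = M/S = 5.581 kip/in.
f_max = √(f_v² + f_b²) = √(2.259² + 5.581²) = 6.02 kip/in.
r_n/Ω = (1/2.0) × 0.6 × 80 × (0.707 × 0.4375) = 7.423 kip/in → adequate.

f_max ≈ 6.02 kip/in; adequate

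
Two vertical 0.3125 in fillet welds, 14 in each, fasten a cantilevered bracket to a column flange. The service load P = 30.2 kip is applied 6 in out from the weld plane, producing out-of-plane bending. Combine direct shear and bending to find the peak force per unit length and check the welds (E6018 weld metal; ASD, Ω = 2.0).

f_max ≈ 2.98 kip/in; adequate

E60XX → F_EXX = 60 ksi.
L_w = 2 × 14 = 28 in; section modulus (unit throat) S = 2 × L²/6 = 65.33 in².
Direct shear f_v = P/L_w = 30.2/28 = 1.079 kip/in.
Moment M = P × e = 30.2 × 6 = 181.2 kip·in; bending f_b = M/S = 2.773 kip/in.
f_max = √(f_v² + f_b²) = √(1.079² + 2.773²) = 2.976 kip/in.
r_n/Ω = (1/2.0) × 0.6 × 60 × (0.707 × 0.3125) = 3.977 kip/in → adequate.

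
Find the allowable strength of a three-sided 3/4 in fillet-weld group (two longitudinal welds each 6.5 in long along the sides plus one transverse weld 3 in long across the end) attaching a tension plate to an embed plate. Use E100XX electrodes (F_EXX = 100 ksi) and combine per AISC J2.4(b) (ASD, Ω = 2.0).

t_e = 0.707 × 0.75 = 0.5302 in.
R_nwl = 0.6 × 100 × 0.5302 × 13 = 413.6 kips (longitudinal, 2 welds).
R_nwt = 0.6 × 100 × 0.5302 × 3 = 95.45 kips (transverse, base value).
(i) R_nwl + R_nwt = 509 kips; (ii) 0.85 R_nwl + 1.5 R_nwt = 494.7 kips.
R_n = max = 509 kips [governs: (i)]; R_n/Ω = 254.5 kips.

R_n/Ω ≈ 255 kips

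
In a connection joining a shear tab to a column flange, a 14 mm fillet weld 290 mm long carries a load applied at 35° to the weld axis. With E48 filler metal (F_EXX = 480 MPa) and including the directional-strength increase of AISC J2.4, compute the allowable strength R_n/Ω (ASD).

R_n/Ω ≈ 503 kN

t_e = 0.707 × 14 = 9.898 mm; A_we = 9.898 × 290 = 2870 mm².
Directional factor: 1.0 + 0.5 sin^1.5(35°) = 1.217.
F_nw = 0.6 × 480 × 1.217 = 350.6 MPa.
R_n/Ω = (350.6 × 2870) / 2.0 × 10⁻³ = 503.1 kN.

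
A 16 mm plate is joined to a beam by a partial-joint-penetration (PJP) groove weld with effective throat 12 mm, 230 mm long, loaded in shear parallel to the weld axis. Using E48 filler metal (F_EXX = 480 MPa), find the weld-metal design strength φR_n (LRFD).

Effective throat (given) t_e = 12 mm.
A_we = 12 × 230 = 2760 mm².
F_nw = 0.6 F_EXX = 288 MPa.
φR_n = 0.75 × 288 × 2760 × 10⁻³ = 596.2 kN.

φR_n ≈ 596 kN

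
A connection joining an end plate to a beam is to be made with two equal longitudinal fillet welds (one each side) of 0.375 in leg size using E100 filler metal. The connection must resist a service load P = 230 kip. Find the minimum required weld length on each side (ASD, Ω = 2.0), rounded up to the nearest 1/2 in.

L = 14.5 in on each side

E100XX → F_EXX = 100 ksi.
Throat t_e = 0.707 × 0.375 = 0.2651 in.
r_n/Ω = (0.6 × 100 × 0.2651) / 2.0 = 7.954 kip/in.
L_req = P / (r_n/Ω) = 230 / 7.954 = 28.92 in total.
Per side: 28.92 / 2 = 14.46 in.
Round up → use L = 14.5 in on each side.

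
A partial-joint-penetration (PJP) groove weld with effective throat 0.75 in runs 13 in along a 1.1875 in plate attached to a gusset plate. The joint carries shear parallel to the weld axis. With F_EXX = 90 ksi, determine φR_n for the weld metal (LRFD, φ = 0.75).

Effective throat (given) t_e = 0.75 in.
A_we = 0.75 × 13 = 9.75 in².
F_nw = 0.6 F_EXX = 54 ksi.
φR_n = 0.75 × 54 × 9.75 = 394.9 kip.

φR_n ≈ 395 kip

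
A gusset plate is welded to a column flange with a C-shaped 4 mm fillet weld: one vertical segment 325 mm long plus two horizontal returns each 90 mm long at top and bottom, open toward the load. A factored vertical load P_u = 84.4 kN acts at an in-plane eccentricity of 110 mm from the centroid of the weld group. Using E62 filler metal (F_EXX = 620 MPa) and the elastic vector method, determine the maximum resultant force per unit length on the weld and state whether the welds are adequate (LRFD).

Total weld length L_w = 505 mm. Treat welds as unit-width lines.
Centroid: x̄ = 2×90×45 / 505 = 16.04 mm from the vertical weld.
Polar moment about centroid: J = I_x + I_y = [325³/12 + 2×90×162.5²] + [325×16.04² + 2(90³/12 + 90×28.96²)] = 7970000 mm³.
Direct shear f_v = P/L_w = 84.4×10³ / 505 = 167.1 N/mm (vertical).
Torsion M = P·e = 84.4×10³ × 110 = 9284000 N·mm.
Critical point at (x, y) = (73.96, 162.5) from centroid. f_tx = M·y/J = 189.3 N/mm; f_ty = M·x/J = 86.16 N/mm.
Resultant f_max = √[f_tx² + (f_v + f_ty)²] = √[189.3² + (167.1 + 86.16)²] = 316.2 N/mm.
Capacity per unit length: φr_n = 0.75 × 0.6 × 620 × (0.707 × 4) = 789 N/mm.
316.2 ≤ 789 → adequate.

f_max ≈ 316 N/mm; adequate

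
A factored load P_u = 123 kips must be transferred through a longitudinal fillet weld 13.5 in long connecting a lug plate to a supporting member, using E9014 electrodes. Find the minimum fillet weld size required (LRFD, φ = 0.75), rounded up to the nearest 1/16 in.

w = 3/8 in

E90XX → F_EXX = 90 ksi.
Total weld length L = 13.5 in.
Required throat t_e = P_u / (φ × 0.6 F_EXX × L) = 123 / (0.75 × 0.6 × 90 × 13.5) = 0.225 in.
Required leg w = t_e / 0.707 = 0.3182 in → use 3/8 in.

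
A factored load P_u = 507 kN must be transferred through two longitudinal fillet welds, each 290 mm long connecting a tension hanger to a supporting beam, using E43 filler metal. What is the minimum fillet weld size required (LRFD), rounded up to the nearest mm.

E43XX → F_EXX = 430 MPa.
Total weld length L = 580 mm.
Required throat t_e = P_u / (φ × 0.6 F_EXX × L) = 507 / (0.75 × 0.6 × 430 × 580 × 10⁻³) = 4.518 mm.
Required leg w = t_e / 0.707 = 6.39 mm → use 7 mm.

w = 7 mm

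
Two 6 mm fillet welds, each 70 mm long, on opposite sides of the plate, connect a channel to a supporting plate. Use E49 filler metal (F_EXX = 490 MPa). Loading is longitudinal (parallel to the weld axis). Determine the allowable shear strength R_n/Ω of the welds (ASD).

R_n/Ω ≈ 87.3 kN

Effective throat t_e = 0.707 × 6 = 4.242 mm.
Total length L = 140 mm; A_we = 4.242 × 140 = 593.9 mm².
F_nw = 0.6 F_EXX = 0.6 × 490 = 294 MPa.
R_n = 294 × 593.9 × 10⁻³ = 174.6 kN; R_n/Ω = 174.6/2.0 = 87.3 kN.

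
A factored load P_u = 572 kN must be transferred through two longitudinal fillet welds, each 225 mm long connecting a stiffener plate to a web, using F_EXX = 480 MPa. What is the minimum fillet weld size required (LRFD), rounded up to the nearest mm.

w = 9 mm

Total weld length L = 450 mm.
Required throat t_e = P_u / (φ × 0.6 F_EXX × L) = 572 / (0.75 × 0.6 × 480 × 450 × 10⁻³) = 5.885 mm.
Required leg w = t_e / 0.707 = 8.324 mm → use 9 mm.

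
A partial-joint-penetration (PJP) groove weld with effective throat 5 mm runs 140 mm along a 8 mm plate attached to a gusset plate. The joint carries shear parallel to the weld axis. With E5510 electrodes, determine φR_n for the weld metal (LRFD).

φR_n ≈ 173 kN

E55XX → F_EXX = 550 MPa.
Effective throat (given) t_e = 5 mm.
A_we = 5 × 140 = 700 mm².
F_nw = 0.6 F_EXX = 330 MPa.
φR_n = 0.75 × 330 × 700 × 10⁻³ = 173.2 kN.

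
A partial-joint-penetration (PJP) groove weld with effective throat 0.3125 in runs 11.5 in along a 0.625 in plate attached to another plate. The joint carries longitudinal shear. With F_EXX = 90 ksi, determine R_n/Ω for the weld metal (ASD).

Effective throat (given) t_e = 0.3125 in.
A_we = 0.3125 × 11.5 = 3.594 in².
F_nw = 0.6 F_EXX = 54 ksi.
R_n/Ω = (54 × 3.594) / 2.0 = 97.03 kips.

R_n/Ω ≈ 97 kips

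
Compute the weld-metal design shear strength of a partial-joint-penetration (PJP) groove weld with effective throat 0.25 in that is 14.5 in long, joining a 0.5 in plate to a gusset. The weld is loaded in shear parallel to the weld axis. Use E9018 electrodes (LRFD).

φR_n ≈ 147 kip

E90XX → F_EXX = 90 ksi.
Effective throat (given) t_e = 0.25 in.
A_we = 0.25 × 14.5 = 3.625 in².
F_nw = 0.6 F_EXX = 54 ksi.
φR_n = 0.75 × 54 × 3.625 = 146.8 kip.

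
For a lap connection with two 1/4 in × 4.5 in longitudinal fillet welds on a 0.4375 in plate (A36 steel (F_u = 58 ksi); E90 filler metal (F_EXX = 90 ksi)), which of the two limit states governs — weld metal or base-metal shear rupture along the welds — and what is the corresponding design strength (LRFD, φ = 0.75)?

φR_n ≈ 64.4 kip (weld metal governs)

t_e = 0.707 × 0.25 = 0.1767 in; L = 9 in.
Weld metal: φR_n = 0.75 × 0.6 × 90 × 0.1767 × 9 = 64.43 kip.
Base metal (shear rupture): φR_n = 0.75 × 0.6 × 58 × 0.4375 × 9 = 102.8 kip.
Governing: weld metal.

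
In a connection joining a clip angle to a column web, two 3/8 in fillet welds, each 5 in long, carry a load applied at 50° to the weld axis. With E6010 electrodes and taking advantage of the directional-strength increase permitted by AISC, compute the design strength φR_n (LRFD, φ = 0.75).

φR_n ≈ 95.6 kip

E60XX → F_EXX = 60 ksi.
t_e = 0.707 × 0.375 = 0.2651 in; A_we = 0.2651 × 10 = 2.651 in².
Directional factor: 1.0 + 0.5 sin^1.5(50°) = 1.335.
F_nw = 0.6 × 60 × 1.335 = 48.07 ksi.
φR_n = 0.75 × 48.07 × 2.651 = 95.58 kip.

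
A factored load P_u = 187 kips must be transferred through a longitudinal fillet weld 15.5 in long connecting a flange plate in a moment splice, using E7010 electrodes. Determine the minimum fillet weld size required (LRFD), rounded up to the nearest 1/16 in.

E70XX → F_EXX = 70 ksi.
Total weld length L = 15.5 in.
Required throat t_e = P_u / (φ × 0.6 F_EXX × L) = 187 / (0.75 × 0.6 × 70 × 15.5) = 0.383 in.
Required leg w = t_e / 0.707 = 0.5417 in → use 9/16 in.

w = 9/16 in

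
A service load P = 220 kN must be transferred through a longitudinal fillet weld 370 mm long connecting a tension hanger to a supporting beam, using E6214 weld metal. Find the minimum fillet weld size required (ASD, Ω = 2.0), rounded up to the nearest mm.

w = 5 mm

E62XX → F_EXX = 620 MPa.
Total weld length L = 370 mm.
Required throat t_e = P × Ω / (0.6 F_EXX × L) = 220 × 2.0 / (0.6 × 620 × 370 × 10⁻³) = 3.197 mm.
Required leg w = t_e / 0.707 = 4.522 mm → use 5 mm.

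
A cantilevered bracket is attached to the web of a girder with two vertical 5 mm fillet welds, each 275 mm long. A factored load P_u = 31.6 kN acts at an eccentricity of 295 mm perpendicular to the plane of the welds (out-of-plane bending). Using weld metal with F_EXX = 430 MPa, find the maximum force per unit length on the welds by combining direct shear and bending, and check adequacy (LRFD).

L_w = 2 × 275 = 550 mm; section modulus (unit throat) S = 2 × L²/6 = 25210 mm².
Direct shear f_v = P/L_w = 31.6×10³/550 = 57.45 N/mm.
Moment M = P × e = 31.6×10³ × 295 = 9322000 N·mm; bending f_b = M/S = 369.8 N/mm.
f_max = √(f_v² + f_b²) = √(57.45² + 369.8²) = 374.2 N/mm.
φr_n = 0.75 × 0.6 × 430 × (0.707 × 5) = 684 N/mm → adequate.

f_max ≈ 374 N/mm; adequate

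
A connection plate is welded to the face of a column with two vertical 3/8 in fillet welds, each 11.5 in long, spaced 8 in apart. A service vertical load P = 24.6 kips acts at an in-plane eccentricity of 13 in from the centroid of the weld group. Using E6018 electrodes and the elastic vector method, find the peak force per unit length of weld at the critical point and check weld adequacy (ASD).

f_max ≈ 4.31 kip/in; adequate

E60XX → F_EXX = 60 ksi.
Total weld length L_w = 23 in. Treat welds as unit-width lines.
Polar moment about centroid: J = 2[d³/12 + d(b/2)²] = 2[11.5³/12 + 11.5×4²] = 621.5 in³.
Direct shear f_v = P/L_w = 24.6 / 23 = 1.07 kip/in (vertical).
Torsion M = P·e = 24.6 × 13 = 319.8 kip·in.
Critical point at (x, y) = (4, 5.75) from centroid. f_tx = M·y/J = 2.959 kip/in; f_ty = M·x/J = 2.058 kip/in.
Resultant f_max = √[f_tx² + (f_v + f_ty)²] = √[2.959² + (1.07 + 2.058)²] = 4.306 kip/in.
Capacity per unit length: r_n/Ω = (1/2.0) × 0.6 × 60 × (0.707 × 0.375) = 4.772 kip/in.
4.306 ≤ 4.772 → adequate.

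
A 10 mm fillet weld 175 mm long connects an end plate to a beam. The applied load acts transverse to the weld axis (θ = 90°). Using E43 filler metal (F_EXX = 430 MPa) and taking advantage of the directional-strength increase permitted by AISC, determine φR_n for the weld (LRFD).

φR_n ≈ 359 kN

t_e = 0.707 × 10 = 7.07 mm; A_we = 7.07 × 175 = 1237 mm².
Directional factor: 1.0 + 0.5 sin^1.5(90°) = 1.5.
F_nw = 0.6 × 430 × 1.5 = 387 MPa.
φR_n = 0.75 × 387 × 1237 × 10⁻³ = 359.1 kN.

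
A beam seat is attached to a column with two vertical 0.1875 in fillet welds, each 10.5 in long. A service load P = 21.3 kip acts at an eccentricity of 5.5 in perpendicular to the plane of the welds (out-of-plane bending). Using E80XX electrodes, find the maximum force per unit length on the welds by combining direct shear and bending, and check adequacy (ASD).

f_max ≈ 3.35 kip/in; NOT adequate

E80XX → F_EXX = 80 ksi.
L_w = 2 × 10.5 = 21 in; section modulus (unit throat) S = 2 × L²/6 = 36.75 in².
Direct shear f_v = P/L_w = 21.3/21 = 1.014 kip/in.
Moment M = P × e = 21.3 × 5.5 = 117.15 kip·in; bending f_b = M/S = 3.188 kip/in.
f_max = √(f_v² + f_b²) = √(1.014² + 3.188²) = 3.345 kip/in.
r_n/Ω = (1/2.0) × 0.6 × 80 × (0.707 × 0.1875) = 3.181 kip/in → NOT adequate.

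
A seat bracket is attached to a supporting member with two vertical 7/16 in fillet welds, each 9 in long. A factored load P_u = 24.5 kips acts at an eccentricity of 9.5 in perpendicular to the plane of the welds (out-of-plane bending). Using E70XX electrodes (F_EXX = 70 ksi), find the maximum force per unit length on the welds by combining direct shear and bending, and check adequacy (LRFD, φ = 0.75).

L_w = 2 × 9 = 18 in; section modulus (unit throat) S = 2 × L²/6 = 27 in².
Direct shear f_v = P/L_w = 24.5/18 = 1.361 kip/in.
Moment M = P × e = 24.5 × 9.5 = 232.75 kip·in; bending f_b = M/S = 8.62 kip/in.
f_max = √(f_v² + f_b²) = √(1.361² + 8.62²) = 8.727 kip/in.
φr_n = 0.75 × 0.6 × 70 × (0.707 × 0.4375) = 9.743 kip/in → adequate.

f_max ≈ 8.73 kip/in; adequate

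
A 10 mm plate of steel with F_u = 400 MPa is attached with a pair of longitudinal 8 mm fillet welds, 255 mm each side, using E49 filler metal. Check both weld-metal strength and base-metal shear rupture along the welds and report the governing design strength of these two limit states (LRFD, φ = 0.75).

φR_n ≈ 636 kN (weld metal governs)

E49XX → F_EXX = 490 MPa.
t_e = 0.707 × 8 = 5.656 mm; L = 510 mm.
Weld metal: φR_n = 0.75 × 0.6 × 490 × 5.656 × 510 × 10⁻³ = 636 kN.
Base metal (shear rupture): φR_n = 0.75 × 0.6 × 400 × 10 × 510 × 10⁻³ = 918 kN.
Governing: weld metal.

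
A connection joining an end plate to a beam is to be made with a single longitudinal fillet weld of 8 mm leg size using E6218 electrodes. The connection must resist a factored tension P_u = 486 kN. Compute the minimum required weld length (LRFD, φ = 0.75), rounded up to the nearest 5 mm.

L = 310 mm

E62XX → F_EXX = 620 MPa.
Throat t_e = 0.707 × 8 = 5.656 mm.
φr_n = 0.75 × 0.6 × 620 × 5.656 × 10⁻³ = 1.578 kN/mm.
L_req = P_u / φr_n = 486 / 1.578 = 308 mm total.
Round up → use L = 310 mm.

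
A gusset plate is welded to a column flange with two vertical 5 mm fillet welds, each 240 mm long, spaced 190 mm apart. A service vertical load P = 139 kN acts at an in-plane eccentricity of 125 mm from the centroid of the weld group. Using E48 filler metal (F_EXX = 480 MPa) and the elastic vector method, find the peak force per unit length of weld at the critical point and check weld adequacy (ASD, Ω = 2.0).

f_max ≈ 623 N/mm; NOT adequate

Total weld length L_w = 480 mm. Treat welds as unit-width lines.
Polar moment about centroid: J = 2[d³/12 + d(b/2)²] = 2[240³/12 + 240×95²] = 6636000 mm³.
Direct shear f_v = P/L_w = 139×10³ / 480 = 289.6 N/mm (vertical).
Torsion M = P·e = 139×10³ × 125 = 17375000 N·mm.
Critical point at (x, y) = (95, 120) from centroid. f_tx = M·y/J = 314.2 N/mm; f_ty = M·x/J = 248.7 N/mm.
Resultant f_max = √[f_tx² + (f_v + f_ty)²] = √[314.2² + (289.6 + 248.7)²] = 623.3 N/mm.
Capacity per unit length: r_n/Ω = (1/2.0) × 0.6 × 480 × (0.707 × 5) = 509 N/mm.
623.3 > 509 → NOT adequate.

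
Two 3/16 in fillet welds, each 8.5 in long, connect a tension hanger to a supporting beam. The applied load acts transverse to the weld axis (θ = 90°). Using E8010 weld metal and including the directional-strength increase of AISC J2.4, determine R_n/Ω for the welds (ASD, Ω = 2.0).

R_n/Ω ≈ 81.1 kip

E80XX → F_EXX = 80 ksi.
t_e = 0.707 × 0.1875 = 0.1326 in; A_we = 0.1326 × 17 = 2.254 in².
Directional factor: 1.0 + 0.5 sin^1.5(90°) = 1.5.
F_nw = 0.6 × 80 × 1.5 = 72 ksi.
R_n/Ω = (72 × 2.254) / 2.0 = 81.13 kip.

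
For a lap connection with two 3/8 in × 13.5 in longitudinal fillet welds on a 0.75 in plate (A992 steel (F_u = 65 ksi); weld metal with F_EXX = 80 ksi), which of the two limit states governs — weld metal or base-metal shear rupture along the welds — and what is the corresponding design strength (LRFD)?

φR_n ≈ 258 kips (weld metal governs)

t_e = 0.707 × 0.375 = 0.2651 in; L = 27 in.
Weld metal: φR_n = 0.75 × 0.6 × 80 × 0.2651 × 27 = 257.7 kips.
Base metal (shear rupture): φR_n = 0.75 × 0.6 × 65 × 0.75 × 27 = 592.3 kips.
Governing: weld metal.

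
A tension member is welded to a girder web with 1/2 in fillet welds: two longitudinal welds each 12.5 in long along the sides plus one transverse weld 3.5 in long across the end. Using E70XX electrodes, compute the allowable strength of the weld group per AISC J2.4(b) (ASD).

R_n/Ω ≈ 212 kips

E70XX → F_EXX = 70 ksi.
t_e = 0.707 × 0.5 = 0.3535 in.
R_nwl = 0.6 × 70 × 0.3535 × 25 = 371.2 kips (longitudinal, 2 welds).
R_nwt = 0.6 × 70 × 0.3535 × 3.5 = 51.96 kips (transverse, base value).
(i) R_nwl + R_nwt = 423.1 kips; (ii) 0.85 R_nwl + 1.5 R_nwt = 393.4 kips.
R_n = max = 423.1 kips [governs: (i)]; R_n/Ω = 211.6 kips.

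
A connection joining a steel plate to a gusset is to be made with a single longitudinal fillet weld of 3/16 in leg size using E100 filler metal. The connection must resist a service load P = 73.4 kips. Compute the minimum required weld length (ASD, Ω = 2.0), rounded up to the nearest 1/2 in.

E100XX → F_EXX = 100 ksi.
Throat t_e = 0.707 × 0.1875 = 0.1326 in.
r_n/Ω = (0.6 × 100 × 0.1326) / 2.0 = 3.977 kip/in.
L_req = P / (r_n/Ω) = 73.4 / 3.977 = 18.46 in total.
Round up → use L = 18.5 in.

L = 18.5 in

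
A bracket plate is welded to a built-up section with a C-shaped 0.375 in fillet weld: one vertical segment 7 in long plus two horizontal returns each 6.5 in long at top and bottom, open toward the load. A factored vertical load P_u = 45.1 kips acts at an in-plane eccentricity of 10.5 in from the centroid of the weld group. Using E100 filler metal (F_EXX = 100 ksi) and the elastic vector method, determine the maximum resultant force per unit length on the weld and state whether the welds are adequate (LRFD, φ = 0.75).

Total weld length L_w = 20 in. Treat welds as unit-width lines.
Centroid: x̄ = 2×6.5×3.25 / 20 = 2.112 in from the vertical weld.
Polar moment about centroid: J = I_x + I_y = [7³/12 + 2×6.5×3.5²] + [7×2.112² + 2(6.5³/12 + 6.5×1.138²)] = 281.7 in³.
Direct shear f_v = P/L_w = 45.1 / 20 = 2.255 kip/in (vertical).
Torsion M = P·e = 45.1 × 10.5 = 473.55 kip·in.
Critical point at (x, y) = (4.388, 3.5) from centroid. f_tx = M·y/J = 5.884 kip/in; f_ty = M·x/J = 7.377 kip/in.
Resultant f_max = √[f_tx² + (f_v + f_ty)²] = √[5.884² + (2.255 + 7.377)²] = 11.29 kip/in.
Capacity per unit length: φr_n = 0.75 × 0.6 × 100 × (0.707 × 0.375) = 11.93 kip/in.
11.29 ≤ 11.93 → adequate.

f_max ≈ 11.3 kip/in; adequate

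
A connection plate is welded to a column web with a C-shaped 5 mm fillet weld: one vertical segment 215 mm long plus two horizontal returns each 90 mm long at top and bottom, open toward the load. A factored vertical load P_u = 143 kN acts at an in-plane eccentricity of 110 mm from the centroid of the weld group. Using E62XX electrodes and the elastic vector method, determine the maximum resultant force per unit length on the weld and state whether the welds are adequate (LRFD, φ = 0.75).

E62XX → F_EXX = 620 MPa.
Total weld length L_w = 395 mm. Treat welds as unit-width lines.
Centroid: x̄ = 2×90×45 / 395 = 20.51 mm from the vertical weld.
Polar moment about centroid: J = I_x + I_y = [215³/12 + 2×90×107.5²] + [215×20.51² + 2(90³/12 + 90×24.49²)] = 3228000 mm³.
Direct shear f_v = P/L_w = 143×10³ / 395 = 362 N/mm (vertical).
Torsion M = P·e = 143×10³ × 110 = 15730000 N·mm.
Critical point at (x, y) = (69.49, 107.5) from centroid. f_tx = M·y/J = 523.8 N/mm; f_ty = M·x/J = 338.6 N/mm.
Resultant f_max = √[f_tx² + (f_v + f_ty)²] = √[523.8² + (362 + 338.6)²] = 874.8 N/mm.
Capacity per unit length: φr_n = 0.75 × 0.6 × 620 × (0.707 × 5) = 986.3 N/mm.
874.8 ≤ 986.3 → adequate.

f_max ≈ 875 N/mm; adequate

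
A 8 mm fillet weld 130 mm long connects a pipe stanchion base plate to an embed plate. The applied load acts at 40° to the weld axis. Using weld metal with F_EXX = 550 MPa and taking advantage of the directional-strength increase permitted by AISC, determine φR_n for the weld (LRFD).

t_e = 0.707 × 8 = 5.656 mm; A_we = 5.656 × 130 = 735.3 mm².
Directional factor: 1.0 + 0.5 sin^1.5(40°) = 1.258.
F_nw = 0.6 × 550 × 1.258 = 415 MPa.
φR_n = 0.75 × 415 × 735.3 × 10⁻³ = 228.9 kN.

φR_n ≈ 229 kN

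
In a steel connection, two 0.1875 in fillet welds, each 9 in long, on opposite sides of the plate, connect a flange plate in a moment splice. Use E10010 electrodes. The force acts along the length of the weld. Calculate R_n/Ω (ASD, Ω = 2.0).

E100XX → F_EXX = 100 ksi.
Effective throat t_e = 0.707 × 0.1875 = 0.1326 in.
Total length L = 18 in; A_we = 0.1326 × 18 = 2.386 in².
F_nw = 0.6 F_EXX = 0.6 × 100 = 60 ksi.
R_n = 60 × 2.386 = 143.2 kips; R_n/Ω = 143.2/2.0 = 71.58 kips.

R_n/Ω ≈ 71.6 kips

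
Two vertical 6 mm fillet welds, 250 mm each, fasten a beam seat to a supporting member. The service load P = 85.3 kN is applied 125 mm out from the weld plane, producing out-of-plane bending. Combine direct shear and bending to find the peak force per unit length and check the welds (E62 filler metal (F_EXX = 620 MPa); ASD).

f_max ≈ 539 N/mm; adequate

L_w = 2 × 250 = 500 mm; section modulus (unit throat) S = 2 × L²/6 = 20830 mm².
Direct shear f_v = P/L_w = 85.3×10³/500 = 170.6 N/mm.
Moment M = P × e = 85.3×10³ × 125 = 10662000 N·mm; bending f_b = M/S = 511.8 N/mm.
f_max = √(f_v² + f_b²) = √(170.6² + 511.8²) = 539.5 N/mm.
r_n/Ω = (1/2.0) × 0.6 × 620 × (0.707 × 6) = 789 N/mm → adequate.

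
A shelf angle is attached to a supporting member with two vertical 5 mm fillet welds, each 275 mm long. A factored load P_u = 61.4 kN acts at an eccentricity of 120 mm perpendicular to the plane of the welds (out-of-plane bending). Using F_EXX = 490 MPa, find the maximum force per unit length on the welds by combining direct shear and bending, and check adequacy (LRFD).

L_w = 2 × 275 = 550 mm; section modulus (unit throat) S = 2 × L²/6 = 25210 mm².
Direct shear f_v = P/L_w = 61.4×10³/550 = 111.6 N/mm.
Moment M = P × e = 61.4×10³ × 120 = 7368000 N·mm; bending f_b = M/S = 292.3 N/mm.
f_max = √(f_v² + f_b²) = √(111.6² + 292.3²) = 312.9 N/mm.
φr_n = 0.75 × 0.6 × 490 × (0.707 × 5) = 779.5 N/mm → adequate.

f_max ≈ 313 N/mm; adequate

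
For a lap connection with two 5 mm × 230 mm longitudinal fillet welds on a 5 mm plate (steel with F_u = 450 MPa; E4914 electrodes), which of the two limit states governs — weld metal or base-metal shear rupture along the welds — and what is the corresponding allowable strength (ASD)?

R_n/Ω ≈ 239 kN (weld metal governs)

E49XX → F_EXX = 490 MPa.
t_e = 0.707 × 5 = 3.535 mm; L = 460 mm.
Weld metal: R_n/Ω = (1/2.0) × 0.6 × 490 × 3.535 × 460 × 10⁻³ = 239 kN.
Base metal (shear rupture): R_n/Ω = (1/2.0) × 0.6 × 450 × 5 × 460 × 10⁻³ = 310.5 kN.
Governing: weld metal.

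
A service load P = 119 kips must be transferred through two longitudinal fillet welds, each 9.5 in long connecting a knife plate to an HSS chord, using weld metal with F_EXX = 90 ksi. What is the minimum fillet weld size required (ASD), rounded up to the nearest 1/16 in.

w = 3/8 in

Total weld length L = 19 in.
Required throat t_e = P × Ω / (0.6 F_EXX × L) = 119 × 2.0 / (0.6 × 90 × 19) = 0.232 in.
Required leg w = t_e / 0.707 = 0.3281 in → use 3/8 in.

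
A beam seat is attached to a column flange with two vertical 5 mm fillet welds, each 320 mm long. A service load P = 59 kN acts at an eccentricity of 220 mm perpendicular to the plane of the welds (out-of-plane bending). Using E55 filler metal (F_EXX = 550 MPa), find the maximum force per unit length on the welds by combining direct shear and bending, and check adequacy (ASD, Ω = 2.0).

L_w = 2 × 320 = 640 mm; section modulus (unit throat) S = 2 × L²/6 = 34130 mm².
Direct shear f_v = P/L_w = 59×10³/640 = 92.19 N/mm.
Moment M = P × e = 59×10³ × 220 = 12980000 N·mm; bending f_b = M/S = 380.3 N/mm.
f_max = √(f_v² + f_b²) = √(92.19² + 380.3²) = 391.3 N/mm.
r_n/Ω = (1/2.0) × 0.6 × 550 × (0.707 × 5) = 583.3 N/mm → adequate.

f_max ≈ 391 N/mm; adequate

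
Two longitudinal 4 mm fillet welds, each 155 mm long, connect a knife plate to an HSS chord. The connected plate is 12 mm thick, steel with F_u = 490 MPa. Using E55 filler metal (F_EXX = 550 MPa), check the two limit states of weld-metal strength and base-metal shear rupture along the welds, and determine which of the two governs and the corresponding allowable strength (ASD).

t_e = 0.707 × 4 = 2.828 mm; L = 310 mm.
Weld metal: R_n/Ω = (1/2.0) × 0.6 × 550 × 2.828 × 310 × 10⁻³ = 144.7 kN.
Base metal (shear rupture): R_n/Ω = (1/2.0) × 0.6 × 490 × 12 × 310 × 10⁻³ = 546.8 kN.
Governing: weld metal.

R_n/Ω ≈ 145 kN (weld metal governs)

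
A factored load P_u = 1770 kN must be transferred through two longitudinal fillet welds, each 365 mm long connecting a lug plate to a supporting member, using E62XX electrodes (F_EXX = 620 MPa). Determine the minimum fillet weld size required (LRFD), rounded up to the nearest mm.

w = 13 mm

Total weld length L = 730 mm.
Required throat t_e = P_u / (φ × 0.6 F_EXX × L) = 1770 / (0.75 × 0.6 × 620 × 730 × 10⁻³) = 8.691 mm.
Required leg w = t_e / 0.707 = 12.29 mm → use 13 mm.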